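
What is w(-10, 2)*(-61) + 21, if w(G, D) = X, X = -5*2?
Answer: 631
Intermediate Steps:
X = -10
w(G, D) = -10
w(-10, 2)*(-61) + 21 = -10*(-61) + 21 = 610 + 21 = 631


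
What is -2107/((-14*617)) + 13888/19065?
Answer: 737947/758910 ≈ 0.97238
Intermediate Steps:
-2107/((-14*617)) + 13888/19065 = -2107/(-8638) + 13888*(1/19065) = -2107*(-1/8638) + 448/615 = 301/1234 + 448/615 = 737947/758910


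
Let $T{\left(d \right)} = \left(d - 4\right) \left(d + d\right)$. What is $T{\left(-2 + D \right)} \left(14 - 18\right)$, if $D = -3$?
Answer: $-360$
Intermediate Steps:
$T{\left(d \right)} = 2 d \left(-4 + d\right)$ ($T{\left(d \right)} = \left(-4 + d\right) 2 d = 2 d \left(-4 + d\right)$)
$T{\left(-2 + D \right)} \left(14 - 18\right) = 2 \left(-2 - 3\right) \left(-4 - 5\right) \left(14 - 18\right) = 2 \left(-5\right) \left(-4 - 5\right) \left(-4\right) = 2 \left(-5\right) \left(-9\right) \left(-4\right) = 90 \left(-4\right) = -360$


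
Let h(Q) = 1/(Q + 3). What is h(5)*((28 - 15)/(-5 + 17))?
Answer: 13/96 ≈ 0.13542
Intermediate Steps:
h(Q) = 1/(3 + Q)
h(5)*((28 - 15)/(-5 + 17)) = ((28 - 15)/(-5 + 17))/(3 + 5) = (13/12)/8 = (13*(1/12))/8 = (1/8)*(13/12) = 13/96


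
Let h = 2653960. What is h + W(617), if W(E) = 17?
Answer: 2653977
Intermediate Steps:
h + W(617) = 2653960 + 17 = 2653977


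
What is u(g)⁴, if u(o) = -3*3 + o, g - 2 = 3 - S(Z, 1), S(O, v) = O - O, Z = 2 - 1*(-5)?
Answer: 256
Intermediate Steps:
Z = 7 (Z = 2 + 5 = 7)
S(O, v) = 0
g = 5 (g = 2 + (3 - 1*0) = 2 + (3 + 0) = 2 + 3 = 5)
u(o) = -9 + o
u(g)⁴ = (-9 + 5)⁴ = (-4)⁴ = 256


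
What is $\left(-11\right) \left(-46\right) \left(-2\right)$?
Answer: $-1012$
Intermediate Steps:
$\left(-11\right) \left(-46\right) \left(-2\right) = 506 \left(-2\right) = -1012$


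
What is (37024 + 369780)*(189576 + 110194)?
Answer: 121947635080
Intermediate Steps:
(37024 + 369780)*(189576 + 110194) = 406804*299770 = 121947635080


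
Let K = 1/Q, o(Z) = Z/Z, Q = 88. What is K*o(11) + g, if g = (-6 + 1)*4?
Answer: -1759/88 ≈ -19.989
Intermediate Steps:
o(Z) = 1
g = -20 (g = -5*4 = -20)
K = 1/88 ≈ 0.011364
K*o(11) + g = (1/88)*1 - 20 = 1/88 - 20 = -1759/88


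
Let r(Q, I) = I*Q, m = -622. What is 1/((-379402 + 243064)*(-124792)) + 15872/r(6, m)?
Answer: -22503707416265/5291320317456 ≈ -4.2529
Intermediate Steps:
1/((-379402 + 243064)*(-124792)) + 15872/r(6, m) = 1/((-379402 + 243064)*(-124792)) + 15872/((-622*6)) = -1/124792/(-136338) + 15872/(-3732) = -1/136338*(-1/124792) + 15872*(-1/3732) = 1/17013891696 - 3968/933 = -22503707416265/5291320317456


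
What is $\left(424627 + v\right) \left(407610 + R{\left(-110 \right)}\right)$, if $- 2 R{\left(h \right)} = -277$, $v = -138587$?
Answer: $116632380940$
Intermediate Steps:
$R{\left(h \right)} = \frac{277}{2}$ ($R{\left(h \right)} = \left(- \frac{1}{2}\right) \left(-277\right) = \frac{277}{2}$)
$\left(424627 + v\right) \left(407610 + R{\left(-110 \right)}\right) = \left(424627 - 138587\right) \left(407610 + \frac{277}{2}\right) = 286040 \cdot \frac{815497}{2} = 116632380940$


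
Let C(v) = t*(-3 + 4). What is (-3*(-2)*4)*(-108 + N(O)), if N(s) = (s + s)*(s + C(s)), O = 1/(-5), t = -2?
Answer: -64272/25 ≈ -2570.9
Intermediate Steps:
O = -1/5 ≈ -0.20000
C(v) = -2 (C(v) = -2*(-3 + 4) = -2*1 = -2)
N(s) = 2*s*(-2 + s) (N(s) = (s + s)*(s - 2) = (2*s)*(-2 + s) = 2*s*(-2 + s))
(-3*(-2)*4)*(-108 + N(O)) = (-3*(-2)*4)*(-108 + 2*(-1/5)*(-2 - 1/5)) = (6*4)*(-108 + 2*(-1/5)*(-11/5)) = 24*(-108 + 22/25) = 24*(-2678/25) = -64272/25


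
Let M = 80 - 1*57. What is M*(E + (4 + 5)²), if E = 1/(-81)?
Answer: 150880/81 ≈ 1862.7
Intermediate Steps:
M = 23 (M = 80 - 57 = 23)
E = -1/81 ≈ -0.012346
M*(E + (4 + 5)²) = 23*(-1/81 + (4 + 5)²) = 23*(-1/81 + 9²) = 23*(-1/81 + 81) = 23*(6560/81) = 150880/81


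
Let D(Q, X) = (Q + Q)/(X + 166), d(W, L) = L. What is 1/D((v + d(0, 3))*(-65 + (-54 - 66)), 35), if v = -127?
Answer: 201/45880 ≈ 0.0043810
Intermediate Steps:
D(Q, X) = 2*Q/(166 + X) (D(Q, X) = (2*Q)/(166 + X) = 2*Q/(166 + X))
1/D((v + d(0, 3))*(-65 + (-54 - 66)), 35) = 1/(2*((-127 + 3)*(-65 + (-54 - 66)))/(166 + 35)) = 1/(2*(-124*(-65 - 120))/201) = 1/(2*(-124*(-185))*(1/201)) = 1/(2*22940*(1/201)) = 1/(45880/201) = 201/45880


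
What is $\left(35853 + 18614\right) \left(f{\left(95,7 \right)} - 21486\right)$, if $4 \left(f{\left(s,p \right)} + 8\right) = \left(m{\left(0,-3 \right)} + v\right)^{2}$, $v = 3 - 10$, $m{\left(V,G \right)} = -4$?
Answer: $- \frac{4676264285}{4} \approx -1.1691 \cdot 10^{9}$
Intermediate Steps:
$v = -7$ ($v = 3 - 10 = -7$)
$f{\left(s,p \right)} = \frac{89}{4}$ ($f{\left(s,p \right)} = -8 + \frac{\left(-4 - 7\right)^{2}}{4} = -8 + \frac{\left(-11\right)^{2}}{4} = -8 + \frac{1}{4} \cdot 121 = -8 + \frac{121}{4} = \frac{89}{4}$)
$\left(35853 + 18614\right) \left(f{\left(95,7 \right)} - 21486\right) = \left(35853 + 18614\right) \left(\frac{89}{4} - 21486\right) = 54467 \left(- \frac{85855}{4}\right) = - \frac{4676264285}{4}$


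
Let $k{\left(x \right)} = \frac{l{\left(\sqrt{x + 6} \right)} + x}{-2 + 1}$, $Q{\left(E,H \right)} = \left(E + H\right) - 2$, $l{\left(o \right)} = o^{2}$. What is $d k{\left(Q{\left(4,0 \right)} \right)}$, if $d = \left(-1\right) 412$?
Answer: $4120$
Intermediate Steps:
$Q{\left(E,H \right)} = -2 + E + H$
$k{\left(x \right)} = -6 - 2 x$ ($k{\left(x \right)} = \frac{\left(\sqrt{x + 6}\right)^{2} + x}{-2 + 1} = \frac{\left(\sqrt{6 + x}\right)^{2} + x}{-1} = \left(\left(6 + x\right) + x\right) \left(-1\right) = \left(6 + 2 x\right) \left(-1\right) = -6 - 2 x$)
$d = -412$
$d k{\left(Q{\left(4,0 \right)} \right)} = - 412 \left(-6 - 2 \left(-2 + 4 + 0\right)\right) = - 412 \left(-6 - 4\right) = \left(-412\right) \left(-10\right) = 4120$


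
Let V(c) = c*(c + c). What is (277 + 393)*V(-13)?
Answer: 226460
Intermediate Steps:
V(c) = 2*c**2 (V(c) = c*(2*c) = 2*c**2)
(277 + 393)*V(-13) = (277 + 393)*(2*(-13)**2) = 670*(2*169) = 670*338 = 226460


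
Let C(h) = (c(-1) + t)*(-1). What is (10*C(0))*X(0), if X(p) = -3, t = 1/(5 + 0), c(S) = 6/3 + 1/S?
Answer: 36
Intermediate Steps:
c(S) = 2 + 1/S (c(S) = 6*(⅓) + 1/S = 2 + 1/S)
t = ⅕ (t = 1/5 = ⅕ ≈ 0.20000)
C(h) = -6/5 (C(h) = ((2 + 1/(-1)) + ⅕)*(-1) = ((2 - 1) + ⅕)*(-1) = (1 + ⅕)*(-1) = (6/5)*(-1) = -6/5)
(10*C(0))*X(0) = (10*(-6/5))*(-3) = -12*(-3) = 36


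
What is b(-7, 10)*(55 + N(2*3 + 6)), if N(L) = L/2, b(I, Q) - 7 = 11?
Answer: 1098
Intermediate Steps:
b(I, Q) = 18 (b(I, Q) = 7 + 11 = 18)
N(L) = L/2 (N(L) = L*(1/2) = L/2)
b(-7, 10)*(55 + N(2*3 + 6)) = 18*(55 + (2*3 + 6)/2) = 18*(55 + (6 + 6)/2) = 18*(55 + (1/2)*12) = 18*(55 + 6) = 18*61 = 1098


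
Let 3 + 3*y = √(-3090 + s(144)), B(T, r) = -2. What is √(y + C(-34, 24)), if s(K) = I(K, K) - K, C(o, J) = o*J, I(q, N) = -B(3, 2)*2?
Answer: √(-7353 + 3*I*√3230)/3 ≈ 0.33137 + 28.585*I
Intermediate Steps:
I(q, N) = 4 (I(q, N) = -1*(-2)*2 = 2*2 = 4)
C(o, J) = J*o
s(K) = 4 - K
y = -1 + I*√3230/3 (y = -1 + √(-3090 + (4 - 1*144))/3 = -1 + √(-3090 + (4 - 144))/3 = -1 + √(-3090 - 140)/3 = -1 + √(-3230)/3 = -1 + (I*√3230)/3 = -1 + I*√3230/3 ≈ -1.0 + 18.944*I)
√(y + C(-34, 24)) = √((-1 + I*√3230/3) + 24*(-34)) = √((-1 + I*√3230/3) - 816) = √(-817 + I*√3230/3)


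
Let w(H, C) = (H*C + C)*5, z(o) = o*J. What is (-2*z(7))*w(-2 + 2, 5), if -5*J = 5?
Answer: 350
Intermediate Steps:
J = -1 (J = -⅕*5 = -1)
z(o) = -o (z(o) = o*(-1) = -o)
w(H, C) = 5*C + 5*C*H (w(H, C) = (C*H + C)*5 = (C + C*H)*5 = 5*C + 5*C*H)
(-2*z(7))*w(-2 + 2, 5) = (-(-2)*7)*(5*5*(1 + (-2 + 2))) = (-2*(-7))*(5*5*(1 + 0)) = 14*(5*5*1) = 14*25 = 350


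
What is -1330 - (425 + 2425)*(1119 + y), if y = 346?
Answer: -4176580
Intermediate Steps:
-1330 - (425 + 2425)*(1119 + y) = -1330 - (425 + 2425)*(1119 + 346) = -1330 - 2850*1465 = -1330 - 1*4175250 = -1330 - 4175250 = -4176580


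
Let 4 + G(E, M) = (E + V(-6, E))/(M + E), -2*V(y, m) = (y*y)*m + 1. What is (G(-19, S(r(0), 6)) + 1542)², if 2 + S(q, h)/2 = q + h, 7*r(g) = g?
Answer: 1101642481/484 ≈ 2.2761e+6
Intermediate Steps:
r(g) = g/7
V(y, m) = -½ - m*y²/2 (V(y, m) = -((y*y)*m + 1)/2 = -(y²*m + 1)/2 = -(m*y² + 1)/2 = -(1 + m*y²)/2 = -½ - m*y²/2)
S(q, h) = -4 + 2*h + 2*q (S(q, h) = -4 + 2*(q + h) = -4 + 2*(h + q) = -4 + (2*h + 2*q) = -4 + 2*h + 2*q)
G(E, M) = -4 + (-½ - 17*E)/(E + M) (G(E, M) = -4 + (E + (-½ - ½*E*(-6)²))/(M + E) = -4 + (E + (-½ - ½*E*36))/(E + M) = -4 + (E + (-½ - 18*E))/(E + M) = -4 + (-½ - 17*E)/(E + M))
(G(-19, S(r(0), 6)) + 1542)² = ((-½ - 21*(-19) - 4*(-4 + 2*6 + 2*((⅐)*0)))/(-19 + (-4 + 2*6 + 2*((⅐)*0))) + 1542)² = ((-½ + 399 - 4*(-4 + 12 + 2*0))/(-19 + (-4 + 12 + 2*0)) + 1542)² = ((-½ + 399 - 4*(-4 + 12 + 0))/(-19 + (-4 + 12 + 0)) + 1542)² = ((-½ + 399 - 4*8)/(-19 + 8) + 1542)² = ((-½ + 399 - 32)/(-11) + 1542)² = (-1/11*733/2 + 1542)² = (-733/22 + 1542)² = (33191/22)² = 1101642481/484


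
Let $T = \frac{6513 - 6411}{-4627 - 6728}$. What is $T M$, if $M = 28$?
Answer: $- \frac{952}{3785} \approx -0.25152$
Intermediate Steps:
$T = - \frac{34}{3785}$ ($T = \frac{102}{-11355} = 102 \left(- \frac{1}{11355}\right) = - \frac{34}{3785} \approx -0.0089828$)
$T M = \left(- \frac{34}{3785}\right) 28 = - \frac{952}{3785}$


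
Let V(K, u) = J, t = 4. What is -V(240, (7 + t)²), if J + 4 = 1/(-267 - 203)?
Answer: 1881/470 ≈ 4.0021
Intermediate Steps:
J = -1881/470 (J = -4 + 1/(-267 - 203) = -4 + 1/(-470) = -4 - 1/470 = -1881/470 ≈ -4.0021)
V(K, u) = -1881/470
-V(240, (7 + t)²) = -1*(-1881/470) = 1881/470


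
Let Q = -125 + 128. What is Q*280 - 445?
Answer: 395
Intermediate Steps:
Q = 3
Q*280 - 445 = 3*280 - 445 = 840 - 445 = 395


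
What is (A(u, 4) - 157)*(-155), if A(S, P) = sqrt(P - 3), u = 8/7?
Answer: 24180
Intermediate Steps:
u = 8/7 (u = 8*(1/7) = 8/7 ≈ 1.1429)
A(S, P) = sqrt(-3 + P)
(A(u, 4) - 157)*(-155) = (sqrt(-3 + 4) - 157)*(-155) = (sqrt(1) - 157)*(-155) = (1 - 157)*(-155) = -156*(-155) = 24180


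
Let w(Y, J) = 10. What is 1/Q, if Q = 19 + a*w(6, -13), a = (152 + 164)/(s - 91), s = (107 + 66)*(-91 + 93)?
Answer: 51/1601 ≈ 0.031855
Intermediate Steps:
s = 346 (s = 173*2 = 346)
a = 316/255 (a = (152 + 164)/(346 - 91) = 316/255 ≈ 1.2392)
Q = 1601/51 (Q = 19 + (316/255)*10 = 19 + 632/51 = 1601/51 ≈ 31.392)
1/Q = 1/(1601/51) = 51/1601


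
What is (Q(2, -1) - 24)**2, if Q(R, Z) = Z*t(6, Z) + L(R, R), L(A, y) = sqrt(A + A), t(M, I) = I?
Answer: 441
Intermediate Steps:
L(A, y) = sqrt(2)*sqrt(A) (L(A, y) = sqrt(2*A) = sqrt(2)*sqrt(A))
Q(R, Z) = Z**2 + sqrt(2)*sqrt(R) (Q(R, Z) = Z*Z + sqrt(2)*sqrt(R) = Z**2 + sqrt(2)*sqrt(R))
(Q(2, -1) - 24)**2 = (((-1)**2 + sqrt(2)*sqrt(2)) - 24)**2 = ((1 + 2) - 24)**2 = (3 - 24)**2 = (-21)**2 = 441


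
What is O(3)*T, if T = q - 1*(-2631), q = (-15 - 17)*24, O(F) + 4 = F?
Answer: -1863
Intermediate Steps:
O(F) = -4 + F
q = -768 (q = -32*24 = -768)
T = 1863 (T = -768 - 1*(-2631) = -768 + 2631 = 1863)
O(3)*T = (-4 + 3)*1863 = -1*1863 = -1863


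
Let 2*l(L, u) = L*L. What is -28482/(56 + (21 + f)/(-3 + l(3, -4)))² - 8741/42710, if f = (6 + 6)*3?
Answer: -3440696/1003685 ≈ -3.4281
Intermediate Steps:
l(L, u) = L²/2 (l(L, u) = (L*L)/2 = L²/2)
f = 36 (f = 12*3 = 36)
-28482/(56 + (21 + f)/(-3 + l(3, -4)))² - 8741/42710 = -28482/(56 + (21 + 36)/(-3 + (½)*3²))² - 8741/42710 = -28482/(56 + 57/(-3 + (½)*9))² - 8741*1/42710 = -28482/(56 + 57/(-3 + 9/2))² - 8741/42710 = -28482/(56 + 57/(3/2))² - 8741/42710 = -28482/(56 + 57*(⅔))² - 8741/42710 = -28482/(56 + 38)² - 8741/42710 = -28482/(94²) - 8741/42710 = -28482/8836 - 8741/42710 = -28482*1/8836 - 8741/42710 = -303/94 - 8741/42710 = -3440696/1003685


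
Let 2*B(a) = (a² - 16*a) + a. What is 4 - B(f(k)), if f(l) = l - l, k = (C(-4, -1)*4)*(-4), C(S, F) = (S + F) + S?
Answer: 4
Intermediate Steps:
C(S, F) = F + 2*S (C(S, F) = (F + S) + S = F + 2*S)
k = 144 (k = ((-1 + 2*(-4))*4)*(-4) = ((-1 - 8)*4)*(-4) = -9*4*(-4) = -36*(-4) = 144)
f(l) = 0
B(a) = a²/2 - 15*a/2 (B(a) = ((a² - 16*a) + a)/2 = (a² - 15*a)/2 = a²/2 - 15*a/2)
4 - B(f(k)) = 4 - 0*(-15 + 0)/2 = 4 - 0*(-15)/2 = 4 - 1*0 = 4 + 0 = 4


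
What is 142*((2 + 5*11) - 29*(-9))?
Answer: 45156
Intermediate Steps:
142*((2 + 5*11) - 29*(-9)) = 142*((2 + 55) + 261) = 142*(57 + 261) = 142*318 = 45156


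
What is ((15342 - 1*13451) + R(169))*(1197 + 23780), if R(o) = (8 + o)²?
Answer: 829735940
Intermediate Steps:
((15342 - 1*13451) + R(169))*(1197 + 23780) = ((15342 - 1*13451) + (8 + 169)²)*(1197 + 23780) = ((15342 - 13451) + 177²)*24977 = (1891 + 31329)*24977 = 33220*24977 = 829735940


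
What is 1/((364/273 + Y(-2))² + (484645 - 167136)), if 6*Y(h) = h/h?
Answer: 4/1270045 ≈ 3.1495e-6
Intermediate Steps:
Y(h) = ⅙ (Y(h) = (h/h)/6 = (⅙)*1 = ⅙)
1/((364/273 + Y(-2))² + (484645 - 167136)) = 1/((364/273 + ⅙)² + (484645 - 167136)) = 1/((364*(1/273) + ⅙)² + 317509) = 1/((4/3 + ⅙)² + 317509) = 1/((3/2)² + 317509) = 1/(9/4 + 317509) = 1/(1270045/4) = 4/1270045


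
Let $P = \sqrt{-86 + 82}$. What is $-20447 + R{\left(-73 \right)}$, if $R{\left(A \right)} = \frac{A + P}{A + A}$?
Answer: $- \frac{40893}{2} - \frac{i}{73} \approx -20447.0 - 0.013699 i$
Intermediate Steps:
$P = 2 i$ ($P = \sqrt{-4} = 2 i \approx 2.0 i$)
$R{\left(A \right)} = \frac{A + 2 i}{2 A}$ ($R{\left(A \right)} = \frac{A + 2 i}{A + A} = \frac{A + 2 i}{2 A}$)
$-20447 + R{\left(-73 \right)} = -20447 + \frac{i + \frac{1}{2} \left(-73\right)}{-73} = -20447 - \frac{i - \frac{73}{2}}{73} = -20447 - \frac{- \frac{73}{2} + i}{73} = -20447 + \left(\frac{1}{2} - \frac{i}{73}\right) = - \frac{40893}{2} - \frac{i}{73}$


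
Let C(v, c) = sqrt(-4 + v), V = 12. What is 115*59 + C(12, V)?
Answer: 6785 + 2*sqrt(2) ≈ 6787.8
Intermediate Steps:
115*59 + C(12, V) = 115*59 + sqrt(-4 + 12) = 6785 + sqrt(8) = 6785 + 2*sqrt(2)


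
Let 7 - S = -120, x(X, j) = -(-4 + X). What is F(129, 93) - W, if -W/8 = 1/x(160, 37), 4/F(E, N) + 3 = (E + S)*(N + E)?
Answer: -37834/738777 ≈ -0.051212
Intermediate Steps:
x(X, j) = 4 - X
S = 127 (S = 7 - 1*(-120) = 7 + 120 = 127)
F(E, N) = 4/(-3 + (127 + E)*(E + N)) (F(E, N) = 4/(-3 + (E + 127)*(N + E)) = 4/(-3 + (127 + E)*(E + N)))
W = 2/39 (W = -8/(4 - 1*160) = -8/(4 - 160) = -8/(-156) = -8*(-1/156) = 2/39 ≈ 0.051282)
F(129, 93) - W = 4/(-3 + 129² + 127*129 + 127*93 + 129*93) - 1*2/39 = 4/(-3 + 16641 + 16383 + 11811 + 11997) - 2/39 = 4/56829 - 2/39 = -37834/738777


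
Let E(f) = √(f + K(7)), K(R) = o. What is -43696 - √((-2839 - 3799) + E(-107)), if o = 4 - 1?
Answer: -43696 - √(-6638 + 2*I*√26) ≈ -43696.0 - 81.474*I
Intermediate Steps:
o = 3
K(R) = 3
E(f) = √(3 + f) (E(f) = √(f + 3) = √(3 + f))
-43696 - √((-2839 - 3799) + E(-107)) = -43696 - √((-2839 - 3799) + √(3 - 107)) = -43696 - √(-6638 + √(-104)) = -43696 - √(-6638 + 2*I*√26)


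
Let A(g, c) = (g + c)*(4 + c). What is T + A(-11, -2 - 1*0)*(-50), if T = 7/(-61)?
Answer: 79293/61 ≈ 1299.9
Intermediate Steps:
A(g, c) = (4 + c)*(c + g) (A(g, c) = (c + g)*(4 + c) = (4 + c)*(c + g))
T = -7/61 (T = 7*(-1/61) = -7/61 ≈ -0.11475)
T + A(-11, -2 - 1*0)*(-50) = -7/61 + ((-2 - 1*0)**2 + 4*(-2 - 1*0) + 4*(-11) + (-2 - 1*0)*(-11))*(-50) = -7/61 + ((-2 + 0)**2 + 4*(-2 + 0) - 44 + (-2 + 0)*(-11))*(-50) = -7/61 + ((-2)**2 + 4*(-2) - 44 - 2*(-11))*(-50) = -7/61 + (4 - 8 - 44 + 22)*(-50) = -7/61 - 26*(-50) = -7/61 + 1300 = 79293/61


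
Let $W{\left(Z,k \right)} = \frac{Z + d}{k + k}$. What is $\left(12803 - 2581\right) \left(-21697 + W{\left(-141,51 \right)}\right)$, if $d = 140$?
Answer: $- \frac{11311128545}{51} \approx -2.2179 \cdot 10^{8}$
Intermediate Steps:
$W{\left(Z,k \right)} = \frac{140 + Z}{2 k}$ ($W{\left(Z,k \right)} = \frac{Z + 140}{k + k} = \frac{140 + Z}{2 k}$)
$\left(12803 - 2581\right) \left(-21697 + W{\left(-141,51 \right)}\right) = \left(12803 - 2581\right) \left(-21697 + \frac{140 - 141}{2 \cdot 51}\right) = 10222 \left(-21697 + \frac{1}{2} \cdot \frac{1}{51} \left(-1\right)\right) = 10222 \left(-21697 - \frac{1}{102}\right) = 10222 \left(- \frac{2213095}{102}\right) = - \frac{11311128545}{51}$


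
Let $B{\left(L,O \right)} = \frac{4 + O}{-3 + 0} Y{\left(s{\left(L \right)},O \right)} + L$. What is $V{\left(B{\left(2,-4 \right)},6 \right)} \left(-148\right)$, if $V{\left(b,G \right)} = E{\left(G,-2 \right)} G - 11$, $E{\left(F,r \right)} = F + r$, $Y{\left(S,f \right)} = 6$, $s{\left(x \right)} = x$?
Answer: $-1924$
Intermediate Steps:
$B{\left(L,O \right)} = -8 + L - 2 O$ ($B{\left(L,O \right)} = \frac{4 + O}{-3 + 0} \cdot 6 + L = \frac{4 + O}{-3} \cdot 6 + L = \left(4 + O\right) \left(- \frac{1}{3}\right) 6 + L = \left(- \frac{4}{3} - \frac{O}{3}\right) 6 + L = \left(-8 - 2 O\right) + L = -8 + L - 2 O$)
$V{\left(b,G \right)} = -11 + G \left(-2 + G\right)$ ($V{\left(b,G \right)} = \left(G - 2\right) G - 11 = \left(-2 + G\right) G - 11 = G \left(-2 + G\right) - 11 = -11 + G \left(-2 + G\right)$)
$V{\left(B{\left(2,-4 \right)},6 \right)} \left(-148\right) = \left(-11 + 6 \left(-2 + 6\right)\right) \left(-148\right) = \left(-11 + 6 \cdot 4\right) \left(-148\right) = \left(-11 + 24\right) \left(-148\right) = 13 \left(-148\right) = -1924$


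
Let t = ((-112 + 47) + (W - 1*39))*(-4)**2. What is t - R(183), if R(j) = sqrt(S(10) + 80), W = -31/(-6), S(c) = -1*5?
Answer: -4744/3 - 5*sqrt(3) ≈ -1590.0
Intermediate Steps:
S(c) = -5
W = 31/6 (W = -31*(-1/6) = 31/6 ≈ 5.1667)
R(j) = 5*sqrt(3) (R(j) = sqrt(-5 + 80) = sqrt(75) = 5*sqrt(3))
t = -4744/3 (t = ((-112 + 47) + (31/6 - 1*39))*(-4)**2 = (-65 + (31/6 - 39))*16 = (-65 - 203/6)*16 = -593/6*16 = -4744/3 ≈ -1581.3)
t - R(183) = -4744/3 - 5*sqrt(3)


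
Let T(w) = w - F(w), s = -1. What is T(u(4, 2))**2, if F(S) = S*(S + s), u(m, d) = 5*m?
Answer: 129600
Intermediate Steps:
F(S) = S*(-1 + S) (F(S) = S*(S - 1) = S*(-1 + S))
T(w) = w - w*(-1 + w)
T(u(4, 2))**2 = ((5*4)*(2 - 5*4))**2 = (20*(2 - 1*20))**2 = (20*(2 - 20))**2 = (20*(-18))**2 = (-360)**2 = 129600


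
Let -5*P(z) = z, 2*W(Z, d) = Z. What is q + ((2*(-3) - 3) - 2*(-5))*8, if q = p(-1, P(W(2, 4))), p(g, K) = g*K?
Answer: 41/5 ≈ 8.2000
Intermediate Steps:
W(Z, d) = Z/2
P(z) = -z/5
p(g, K) = K*g
q = ⅕ (q = -2/10*(-1) = -⅕*1*(-1) = -⅕*(-1) = ⅕ ≈ 0.20000)
q + ((2*(-3) - 3) - 2*(-5))*8 = ⅕ + ((2*(-3) - 3) - 2*(-5))*8 = ⅕ + ((-6 - 3) + 10)*8 = ⅕ + (-9 + 10)*8 = ⅕ + 1*8 = ⅕ + 8 = 41/5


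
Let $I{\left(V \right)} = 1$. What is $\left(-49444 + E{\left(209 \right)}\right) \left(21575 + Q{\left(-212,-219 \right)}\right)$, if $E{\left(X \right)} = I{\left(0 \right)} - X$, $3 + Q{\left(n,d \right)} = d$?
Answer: $-1060219156$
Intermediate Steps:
$Q{\left(n,d \right)} = -3 + d$
$E{\left(X \right)} = 1 - X$
$\left(-49444 + E{\left(209 \right)}\right) \left(21575 + Q{\left(-212,-219 \right)}\right) = \left(-49444 + \left(1 - 209\right)\right) \left(21575 - 222\right) = \left(-49444 - 208\right) 21353 = \left(-49652\right) 21353 = -1060219156$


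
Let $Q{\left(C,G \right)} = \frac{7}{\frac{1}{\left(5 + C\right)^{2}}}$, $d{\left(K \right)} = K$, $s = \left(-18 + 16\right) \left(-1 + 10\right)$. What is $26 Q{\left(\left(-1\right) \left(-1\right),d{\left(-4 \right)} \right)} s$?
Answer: $-117936$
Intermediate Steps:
$s = -18$ ($s = \left(-2\right) 9 = -18$)
$Q{\left(C,G \right)} = 7 \left(5 + C\right)^{2}$ ($Q{\left(C,G \right)} = \frac{7}{\frac{1}{\left(5 + C\right)^{2}}} = 7 \left(5 + C\right)^{2}$)
$26 Q{\left(\left(-1\right) \left(-1\right),d{\left(-4 \right)} \right)} s = 26 \cdot 7 \left(5 - -1\right)^{2} \left(-18\right) = 26 \cdot 7 \left(5 + 1\right)^{2} \left(-18\right) = 26 \cdot 7 \cdot 6^{2} \left(-18\right) = 26 \cdot 7 \cdot 36 \left(-18\right) = 26 \cdot 252 \left(-18\right) = 6552 \left(-18\right) = -117936$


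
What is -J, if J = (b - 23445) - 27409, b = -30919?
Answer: 81773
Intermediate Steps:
J = -81773 (J = (-30919 - 23445) - 27409 = -54364 - 27409 = -81773)
-J = -1*(-81773) = 81773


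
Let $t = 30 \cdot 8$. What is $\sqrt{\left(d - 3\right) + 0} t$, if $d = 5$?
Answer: $240 \sqrt{2} \approx 339.41$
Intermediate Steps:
$t = 240$
$\sqrt{\left(d - 3\right) + 0} t = \sqrt{\left(5 - 3\right) + 0} \cdot 240 = \sqrt{2 + 0} \cdot 240 = \sqrt{2} \cdot 240 = 240 \sqrt{2}$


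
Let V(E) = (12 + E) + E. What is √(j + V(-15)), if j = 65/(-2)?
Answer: I*√202/2 ≈ 7.1063*I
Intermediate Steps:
j = -65/2 (j = 65*(-½) = -65/2 ≈ -32.500)
V(E) = 12 + 2*E
√(j + V(-15)) = √(-65/2 + (12 + 2*(-15))) = √(-65/2 + (12 - 30)) = √(-65/2 - 18) = √(-101/2) = I*√202/2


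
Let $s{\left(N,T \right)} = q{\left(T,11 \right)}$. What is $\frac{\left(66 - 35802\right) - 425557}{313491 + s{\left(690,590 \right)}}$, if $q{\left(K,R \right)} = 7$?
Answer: $- \frac{461293}{313498} \approx -1.4714$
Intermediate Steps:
$s{\left(N,T \right)} = 7$
$\frac{\left(66 - 35802\right) - 425557}{313491 + s{\left(690,590 \right)}} = \frac{\left(66 - 35802\right) - 425557}{313491 + 7} = \frac{\left(66 - 35802\right) - 425557}{313498} = \left(-35736 - 425557\right) \frac{1}{313498} = \left(-461293\right) \frac{1}{313498} = - \frac{461293}{313498}$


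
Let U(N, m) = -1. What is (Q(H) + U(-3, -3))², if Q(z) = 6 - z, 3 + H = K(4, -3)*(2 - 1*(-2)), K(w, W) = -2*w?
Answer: 1600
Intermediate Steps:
H = -35 (H = -3 + (-2*4)*(2 - 1*(-2)) = -3 - 8*(2 + 2) = -3 - 8*4 = -3 - 32 = -35)
(Q(H) + U(-3, -3))² = ((6 - 1*(-35)) - 1)² = ((6 + 35) - 1)² = (41 - 1)² = 40² = 1600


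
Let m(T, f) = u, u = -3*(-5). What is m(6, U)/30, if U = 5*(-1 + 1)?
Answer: ½ ≈ 0.50000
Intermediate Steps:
U = 0 (U = 5*0 = 0)
u = 15
m(T, f) = 15
m(6, U)/30 = 15/30 = 15*(1/30) = ½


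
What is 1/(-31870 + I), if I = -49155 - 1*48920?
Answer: -1/129945 ≈ -7.6956e-6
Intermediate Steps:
I = -98075 (I = -49155 - 48920 = -98075)
1/(-31870 + I) = 1/(-31870 - 98075) = 1/(-129945) = -1/129945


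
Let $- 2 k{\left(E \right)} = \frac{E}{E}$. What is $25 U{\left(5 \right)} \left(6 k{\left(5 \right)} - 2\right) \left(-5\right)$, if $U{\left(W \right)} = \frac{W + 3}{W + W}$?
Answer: $500$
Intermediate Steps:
$U{\left(W \right)} = \frac{3 + W}{2 W}$
$k{\left(E \right)} = - \frac{1}{2}$ ($k{\left(E \right)} = - \frac{E \frac{1}{E}}{2} = \left(- \frac{1}{2}\right) 1 = - \frac{1}{2}$)
$25 U{\left(5 \right)} \left(6 k{\left(5 \right)} - 2\right) \left(-5\right) = 25 \frac{3 + 5}{2 \cdot 5} \left(6 \left(- \frac{1}{2}\right) - 2\right) \left(-5\right) = 25 \cdot \frac{1}{2} \cdot \frac{1}{5} \cdot 8 \left(-3 - 2\right) \left(-5\right) = 25 \cdot \frac{4}{5} \left(\left(-5\right) \left(-5\right)\right) = 20 \cdot 25 = 500$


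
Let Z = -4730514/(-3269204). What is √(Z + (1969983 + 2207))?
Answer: √5269545065009207474/1634602 ≈ 1404.3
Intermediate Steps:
Z = 2365257/1634602 (Z = -4730514*(-1/3269204) = 2365257/1634602 ≈ 1.4470)
√(Z + (1969983 + 2207)) = √(2365257/1634602 + (1969983 + 2207)) = √(2365257/1634602 + 1972190) = √(3223748083637/1634602) = √5269545065009207474/1634602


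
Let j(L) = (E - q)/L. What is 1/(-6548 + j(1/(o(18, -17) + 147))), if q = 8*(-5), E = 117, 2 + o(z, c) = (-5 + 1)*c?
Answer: 1/26893 ≈ 3.7184e-5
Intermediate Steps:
o(z, c) = -2 - 4*c (o(z, c) = -2 + (-5 + 1)*c = -2 - 4*c)
q = -40
j(L) = 157/L (j(L) = (117 - 1*(-40))/L = (117 + 40)/L = 157/L)
1/(-6548 + j(1/(o(18, -17) + 147))) = 1/(-6548 + 157/(1/((-2 - 4*(-17)) + 147))) = 1/(-6548 + 157/(1/((-2 + 68) + 147))) = 1/(-6548 + 157/(1/(66 + 147))) = 1/(-6548 + 157/(1/213)) = 1/(-6548 + 157*213) = 1/(-6548 + 33441) = 1/26893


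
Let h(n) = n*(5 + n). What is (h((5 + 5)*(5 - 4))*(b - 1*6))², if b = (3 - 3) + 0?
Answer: 810000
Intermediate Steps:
b = 0 (b = 0 + 0 = 0)
(h((5 + 5)*(5 - 4))*(b - 1*6))² = ((((5 + 5)*(5 - 4))*(5 + (5 + 5)*(5 - 4)))*(0 - 1*6))² = (((10*1)*(5 + 10*1))*(0 - 6))² = ((10*(5 + 10))*(-6))² = ((10*15)*(-6))² = (150*(-6))² = (-900)² = 810000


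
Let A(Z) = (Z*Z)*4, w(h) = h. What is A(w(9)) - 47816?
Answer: -47492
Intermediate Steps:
A(Z) = 4*Z² (A(Z) = Z²*4 = 4*Z²)
A(w(9)) - 47816 = 4*9² - 47816 = 4*81 - 47816 = 324 - 47816 = -47492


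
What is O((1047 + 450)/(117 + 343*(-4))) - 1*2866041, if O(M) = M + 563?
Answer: -3596176387/1255 ≈ -2.8655e+6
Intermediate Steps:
O(M) = 563 + M
O((1047 + 450)/(117 + 343*(-4))) - 1*2866041 = (563 + (1047 + 450)/(117 + 343*(-4))) - 1*2866041 = (563 + 1497/(117 - 1372)) - 2866041 = (563 + 1497/(-1255)) - 2866041 = (563 + 1497*(-1/1255)) - 2866041 = (563 - 1497/1255) - 2866041 = 705068/1255 - 2866041 = -3596176387/1255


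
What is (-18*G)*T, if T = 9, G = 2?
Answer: -324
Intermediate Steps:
(-18*G)*T = -18*2*9 = -36*9 = -324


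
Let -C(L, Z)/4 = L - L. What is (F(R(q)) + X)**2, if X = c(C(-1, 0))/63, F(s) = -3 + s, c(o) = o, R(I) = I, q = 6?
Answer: 9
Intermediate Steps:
C(L, Z) = 0 (C(L, Z) = -4*(L - L) = -4*0 = 0)
X = 0 (X = 0/63 = 0*(1/63) = 0)
(F(R(q)) + X)**2 = ((-3 + 6) + 0)**2 = (3 + 0)**2 = 3**2 = 9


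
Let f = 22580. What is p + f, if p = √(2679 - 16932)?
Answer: 22580 + I*√14253 ≈ 22580.0 + 119.39*I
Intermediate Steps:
p = I*√14253 (p = √(-14253) = I*√14253 ≈ 119.39*I)
p + f = I*√14253 + 22580 = 22580 + I*√14253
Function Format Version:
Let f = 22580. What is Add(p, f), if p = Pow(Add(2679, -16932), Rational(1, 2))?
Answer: Add(22580, Mul(I, Pow(14253, Rational(1, 2)))) ≈ Add(22580., Mul(119.39, I))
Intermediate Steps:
p = Mul(I, Pow(14253, Rational(1, 2))) (p = Pow(-14253, Rational(1, 2)) = Mul(I, Pow(14253, Rational(1, 2))) ≈ Mul(119.39, I))
Add(p, f) = Add(Mul(I, Pow(14253, Rational(1, 2))), 22580) = Add(22580, Mul(I, Pow(14253, Rational(1, 2))))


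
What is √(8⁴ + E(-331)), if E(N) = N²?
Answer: √113657 ≈ 337.13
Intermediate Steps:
√(8⁴ + E(-331)) = √(8⁴ + (-331)²) = √(4096 + 109561) = √113657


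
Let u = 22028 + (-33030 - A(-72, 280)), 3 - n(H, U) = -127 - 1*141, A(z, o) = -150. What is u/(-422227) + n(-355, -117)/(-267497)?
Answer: 2788453927/112944455819 ≈ 0.024689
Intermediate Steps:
n(H, U) = 271 (n(H, U) = 3 - (-127 - 1*141) = 3 - (-127 - 141) = 3 - 1*(-268) = 3 + 268 = 271)
u = -10852 (u = 22028 + (-33030 - 1*(-150)) = 22028 + (-33030 + 150) = 22028 - 32880 = -10852)
u/(-422227) + n(-355, -117)/(-267497) = -10852/(-422227) + 271/(-267497) = -10852*(-1/422227) + 271*(-1/267497) = 10852/422227 - 271/267497 = 2788453927/112944455819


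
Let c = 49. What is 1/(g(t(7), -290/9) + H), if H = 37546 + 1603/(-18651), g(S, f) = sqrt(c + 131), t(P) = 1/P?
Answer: 13060714190793/490376389861794469 - 2087158806*sqrt(5)/490376389861794469 ≈ 2.6625e-5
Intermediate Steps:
g(S, f) = 6*sqrt(5) (g(S, f) = sqrt(49 + 131) = sqrt(180) = 6*sqrt(5))
H = 700268843/18651 (H = 37546 + 1603*(-1/18651) = 37546 - 1603/18651 = 700268843/18651 ≈ 37546.)
1/(g(t(7), -290/9) + H) = 1/(6*sqrt(5) + 700268843/18651) = 1/(700268843/18651 + 6*sqrt(5))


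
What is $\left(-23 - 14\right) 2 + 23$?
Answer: $-51$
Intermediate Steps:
$\left(-23 - 14\right) 2 + 23 = \left(-37\right) 2 + 23 = -74 + 23 = -51$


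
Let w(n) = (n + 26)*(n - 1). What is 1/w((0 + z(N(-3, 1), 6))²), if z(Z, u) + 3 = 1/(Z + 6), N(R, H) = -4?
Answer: 16/2709 ≈ 0.0059062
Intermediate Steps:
z(Z, u) = -3 + 1/(6 + Z) (z(Z, u) = -3 + 1/(Z + 6) = -3 + 1/(6 + Z))
w(n) = (-1 + n)*(26 + n) (w(n) = (26 + n)*(-1 + n) = (-1 + n)*(26 + n))
1/w((0 + z(N(-3, 1), 6))²) = 1/(-26 + ((0 + (-17 - 3*(-4))/(6 - 4))²)² + 25*(0 + (-17 - 3*(-4))/(6 - 4))²) = 1/(-26 + ((0 + (-17 + 12)/2)²)² + 25*(0 + (-17 + 12)/2)²) = 1/(-26 + ((0 + (½)*(-5))²)² + 25*(0 + (½)*(-5))²) = 1/(-26 + ((0 - 5/2)²)² + 25*(0 - 5/2)²) = 1/(-26 + ((-5/2)²)² + 25*(-5/2)²) = 1/(-26 + (25/4)² + 25*(25/4)) = 1/(-26 + 625/16 + 625/4) = 1/(2709/16) = 16/2709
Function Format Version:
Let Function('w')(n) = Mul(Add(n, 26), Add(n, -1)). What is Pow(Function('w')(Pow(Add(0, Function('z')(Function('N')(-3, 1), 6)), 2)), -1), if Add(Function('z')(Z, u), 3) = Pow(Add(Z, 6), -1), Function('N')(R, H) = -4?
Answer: Rational(16, 2709) ≈ 0.0059062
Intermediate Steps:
Function('z')(Z, u) = Add(-3, Pow(Add(6, Z), -1)) (Function('z')(Z, u) = Add(-3, Pow(Add(Z, 6), -1)) = Add(-3, Pow(Add(6, Z), -1)))
Function('w')(n) = Mul(Add(-1, n), Add(26, n)) (Function('w')(n) = Mul(Add(26, n), Add(-1, n)) = Mul(Add(-1, n), Add(26, n)))
Pow(Function('w')(Pow(Add(0, Function('z')(Function('N')(-3, 1), 6)), 2)), -1) = Pow(Add(-26, Pow(Pow(Add(0, Mul(Pow(Add(6, -4), -1), Add(-17, Mul(-3, -4)))), 2), 2), Mul(25, Pow(Add(0, Mul(Pow(Add(6, -4), -1), Add(-17, Mul(-3, -4)))), 2))), -1) = Pow(Add(-26, Pow(Pow(Add(0, Mul(Pow(2, -1), Add(-17, 12))), 2), 2), Mul(25, Pow(Add(0, Mul(Pow(2, -1), Add(-17, 12))), 2))), -1) = Pow(Add(-26, Pow(Pow(Add(0, Mul(Rational(1, 2), -5)), 2), 2), Mul(25, Pow(Add(0, Mul(Rational(1, 2), -5)), 2))), -1) = Pow(Add(-26, Pow(Pow(Add(0, Rational(-5, 2)), 2), 2), Mul(25, Pow(Add(0, Rational(-5, 2)), 2))), -1) = Pow(Add(-26, Pow(Pow(Rational(-5, 2), 2), 2), Mul(25, Pow(Rational(-5, 2), 2))), -1) = Pow(Add(-26, Pow(Rational(25, 4), 2), Mul(25, Rational(25, 4))), -1) = Pow(Add(-26, Rational(625, 16), Rational(625, 4)), -1) = Pow(Rational(2709, 16), -1) = Rational(16, 2709)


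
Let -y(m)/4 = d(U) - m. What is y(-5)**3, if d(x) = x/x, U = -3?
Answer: -13824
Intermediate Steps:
d(x) = 1
y(m) = -4 + 4*m (y(m) = -4*(1 - m) = -4 + 4*m)
y(-5)**3 = (-4 + 4*(-5))**3 = (-4 - 20)**3 = (-24)**3 = -13824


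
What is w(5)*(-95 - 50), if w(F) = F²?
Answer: -3625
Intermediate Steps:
w(5)*(-95 - 50) = 5²*(-95 - 50) = 25*(-145) = -3625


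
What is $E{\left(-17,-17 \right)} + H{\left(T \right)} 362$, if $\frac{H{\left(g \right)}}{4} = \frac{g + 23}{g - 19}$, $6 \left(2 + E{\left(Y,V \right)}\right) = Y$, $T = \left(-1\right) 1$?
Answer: $- \frac{47929}{30} \approx -1597.6$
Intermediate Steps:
$T = -1$
$E{\left(Y,V \right)} = -2 + \frac{Y}{6}$
$H{\left(g \right)} = \frac{4 \left(23 + g\right)}{-19 + g}$ ($H{\left(g \right)} = 4 \frac{g + 23}{g - 19} = 4 \frac{23 + g}{-19 + g} = \frac{4 \left(23 + g\right)}{-19 + g}$)
$E{\left(-17,-17 \right)} + H{\left(T \right)} 362 = \left(-2 + \frac{1}{6} \left(-17\right)\right) + \frac{4 \left(23 - 1\right)}{-19 - 1} \cdot 362 = \left(-2 - \frac{17}{6}\right) + 4 \frac{1}{-20} \cdot 22 \cdot 362 = - \frac{29}{6} + 4 \left(- \frac{1}{20}\right) 22 \cdot 362 = - \frac{29}{6} - \frac{7964}{5} = - \frac{47929}{30}$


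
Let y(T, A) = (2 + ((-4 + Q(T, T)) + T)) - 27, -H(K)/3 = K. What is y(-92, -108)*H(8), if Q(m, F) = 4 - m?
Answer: 600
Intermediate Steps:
H(K) = -3*K
y(T, A) = -25 (y(T, A) = (2 + ((-4 + (4 - T)) + T)) - 27 = (2 + (-T + T)) - 27 = (2 + 0) - 27 = 2 - 27 = -25)
y(-92, -108)*H(8) = -(-75)*8 = -25*(-24) = 600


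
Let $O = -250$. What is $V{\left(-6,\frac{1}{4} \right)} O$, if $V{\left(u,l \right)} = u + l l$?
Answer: $\frac{11875}{8} \approx 1484.4$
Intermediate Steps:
$V{\left(u,l \right)} = u + l^{2}$
$V{\left(-6,\frac{1}{4} \right)} O = \left(-6 + \left(\frac{1}{4}\right)^{2}\right) \left(-250\right) = \left(-6 + \frac{1}{16}\right) \left(-250\right) = \left(- \frac{95}{16}\right) \left(-250\right) = \frac{11875}{8}$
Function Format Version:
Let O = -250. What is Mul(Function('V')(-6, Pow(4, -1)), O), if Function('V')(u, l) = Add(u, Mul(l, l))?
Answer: Rational(11875, 8) ≈ 1484.4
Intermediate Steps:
Function('V')(u, l) = Add(u, Pow(l, 2))
Mul(Function('V')(-6, Pow(4, -1)), O) = Mul(Add(-6, Pow(Pow(4, -1), 2)), -250) = Mul(Add(-6, Pow(Rational(1, 4), 2)), -250) = Mul(Add(-6, Rational(1, 16)), -250) = Mul(Rational(-95, 16), -250) = Rational(11875, 8)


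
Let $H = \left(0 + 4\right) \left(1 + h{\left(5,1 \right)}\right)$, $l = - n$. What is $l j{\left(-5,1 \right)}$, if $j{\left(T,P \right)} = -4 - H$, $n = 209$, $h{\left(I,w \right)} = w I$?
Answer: $5852$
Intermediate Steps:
$h{\left(I,w \right)} = I w$
$l = -209$ ($l = \left(-1\right) 209 = -209$)
$H = 24$ ($H = \left(0 + 4\right) \left(1 + 5 \cdot 1\right) = 4 \left(1 + 5\right) = 4 \cdot 6 = 24$)
$j{\left(T,P \right)} = -28$ ($j{\left(T,P \right)} = -4 - 24 = -28$)
$l j{\left(-5,1 \right)} = \left(-209\right) \left(-28\right) = 5852$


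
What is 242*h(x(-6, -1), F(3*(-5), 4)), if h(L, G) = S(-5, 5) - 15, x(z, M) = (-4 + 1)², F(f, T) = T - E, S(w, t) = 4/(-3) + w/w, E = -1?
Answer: -11132/3 ≈ -3710.7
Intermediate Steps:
S(w, t) = -⅓ (S(w, t) = 4*(-⅓) + 1 = -4/3 + 1 = -⅓)
F(f, T) = 1 + T (F(f, T) = T - 1*(-1) = T + 1 = 1 + T)
x(z, M) = 9 (x(z, M) = (-3)² = 9)
h(L, G) = -46/3 (h(L, G) = -⅓ - 15 = -46/3)
242*h(x(-6, -1), F(3*(-5), 4)) = 242*(-46/3) = -11132/3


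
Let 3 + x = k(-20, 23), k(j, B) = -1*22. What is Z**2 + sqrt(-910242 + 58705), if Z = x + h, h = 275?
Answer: 62500 + I*sqrt(851537) ≈ 62500.0 + 922.79*I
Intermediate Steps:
k(j, B) = -22
x = -25 (x = -3 - 22 = -25)
Z = 250 (Z = -25 + 275 = 250)
Z**2 + sqrt(-910242 + 58705) = 250**2 + sqrt(-910242 + 58705) = 62500 + sqrt(-851537) = 62500 + I*sqrt(851537)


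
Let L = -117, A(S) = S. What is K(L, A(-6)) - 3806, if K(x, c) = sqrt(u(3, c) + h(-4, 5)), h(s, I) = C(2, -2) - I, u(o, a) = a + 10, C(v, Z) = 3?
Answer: -3806 + sqrt(2) ≈ -3804.6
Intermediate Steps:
u(o, a) = 10 + a
h(s, I) = 3 - I
K(x, c) = sqrt(8 + c) (K(x, c) = sqrt((10 + c) + (3 - 1*5)) = sqrt((10 + c) + (3 - 5)) = sqrt((10 + c) - 2) = sqrt(8 + c))
K(L, A(-6)) - 3806 = sqrt(8 - 6) - 3806 = sqrt(2) - 3806 = -3806 + sqrt(2)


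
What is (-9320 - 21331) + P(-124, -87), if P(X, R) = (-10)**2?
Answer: -30551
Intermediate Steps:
P(X, R) = 100
(-9320 - 21331) + P(-124, -87) = (-9320 - 21331) + 100 = -30651 + 100 = -30551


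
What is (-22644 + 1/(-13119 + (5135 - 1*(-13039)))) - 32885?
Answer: -280699094/5055 ≈ -55529.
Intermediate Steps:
(-22644 + 1/(-13119 + (5135 - 1*(-13039)))) - 32885 = (-22644 + 1/(-13119 + (5135 + 13039))) - 32885 = (-22644 + 1/(-13119 + 18174)) - 32885 = (-22644 + 1/5055) - 32885 = -114465419/5055 - 32885 = -280699094/5055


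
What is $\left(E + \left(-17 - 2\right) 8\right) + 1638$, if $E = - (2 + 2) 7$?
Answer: $1458$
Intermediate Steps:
$E = -28$ ($E = \left(-1\right) 4 \cdot 7 = \left(-4\right) 7 = -28$)
$\left(E + \left(-17 - 2\right) 8\right) + 1638 = \left(-28 + \left(-17 - 2\right) 8\right) + 1638 = \left(-28 - 152\right) + 1638 = -180 + 1638 = 1458$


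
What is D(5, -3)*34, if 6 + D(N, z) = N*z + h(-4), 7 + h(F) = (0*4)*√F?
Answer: -952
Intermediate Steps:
h(F) = -7 (h(F) = -7 + (0*4)*√F = -7 + 0*√F = -7 + 0 = -7)
D(N, z) = -13 + N*z (D(N, z) = -6 + (N*z - 7) = -6 + (-7 + N*z) = -13 + N*z)
D(5, -3)*34 = (-13 + 5*(-3))*34 = (-13 - 15)*34 = -28*34 = -952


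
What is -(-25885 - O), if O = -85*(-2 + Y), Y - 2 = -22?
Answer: 27755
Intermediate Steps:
Y = -20 (Y = 2 - 22 = -20)
O = 1870 (O = -85*(-2 - 20) = -85*(-22) = 1870)
-(-25885 - O) = -(-25885 - 1*1870) = -(-25885 - 1870) = -1*(-27755) = 27755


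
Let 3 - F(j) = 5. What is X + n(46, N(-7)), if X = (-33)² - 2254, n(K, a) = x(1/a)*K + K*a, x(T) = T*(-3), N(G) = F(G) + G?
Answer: -4691/3 ≈ -1563.7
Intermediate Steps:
F(j) = -2 (F(j) = 3 - 1*5 = 3 - 5 = -2)
N(G) = -2 + G
x(T) = -3*T
n(K, a) = K*a - 3*K/a (n(K, a) = (-3/a)*K + K*a = -3*K/a + K*a = K*a - 3*K/a)
X = -1165 (X = 1089 - 2254 = -1165)
X + n(46, N(-7)) = -1165 + 46*(-3 + (-2 - 7)²)/(-2 - 7) = -1165 + 46*(-3 + (-9)²)/(-9) = -1165 + 46*(-⅑)*(-3 + 81) = -1165 + 46*(-⅑)*78 = -1165 - 1196/3 = -4691/3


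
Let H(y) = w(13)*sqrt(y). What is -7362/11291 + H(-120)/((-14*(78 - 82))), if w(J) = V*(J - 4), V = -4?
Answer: -7362/11291 - 9*I*sqrt(30)/7 ≈ -0.65202 - 7.0421*I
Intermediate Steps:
w(J) = 16 - 4*J (w(J) = -4*(J - 4) = -4*(-4 + J) = 16 - 4*J)
H(y) = -36*sqrt(y) (H(y) = (16 - 4*13)*sqrt(y) = (16 - 52)*sqrt(y) = -36*sqrt(y))
-7362/11291 + H(-120)/((-14*(78 - 82))) = -7362/11291 + (-72*I*sqrt(30))/((-14*(78 - 82))) = -7362*1/11291 + (-72*I*sqrt(30))/((-14*(-4))) = -7362/11291 - 72*I*sqrt(30)/56 = -7362/11291 - 72*I*sqrt(30)*(1/56) = -7362/11291 - 9*I*sqrt(30)/7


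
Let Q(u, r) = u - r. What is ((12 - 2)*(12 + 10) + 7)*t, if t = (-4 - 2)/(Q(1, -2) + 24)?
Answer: -454/9 ≈ -50.444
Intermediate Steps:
t = -2/9 (t = (-4 - 2)/((1 - 1*(-2)) + 24) = -6/((1 + 2) + 24) = -6/(3 + 24) = -6/27 = -6*1/27 = -2/9 ≈ -0.22222)
((12 - 2)*(12 + 10) + 7)*t = ((12 - 2)*(12 + 10) + 7)*(-2/9) = (10*22 + 7)*(-2/9) = (220 + 7)*(-2/9) = 227*(-2/9) = -454/9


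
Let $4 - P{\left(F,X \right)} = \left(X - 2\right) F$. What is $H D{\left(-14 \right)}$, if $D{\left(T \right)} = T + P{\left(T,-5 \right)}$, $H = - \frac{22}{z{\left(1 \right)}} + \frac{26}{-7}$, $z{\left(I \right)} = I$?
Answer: $\frac{19440}{7} \approx 2777.1$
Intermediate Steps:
$P{\left(F,X \right)} = 4 - F \left(-2 + X\right)$ ($P{\left(F,X \right)} = 4 - \left(X - 2\right) F = 4 - \left(-2 + X\right) F = 4 - F \left(-2 + X\right)$)
$H = - \frac{180}{7}$ ($H = - \frac{22}{1} + \frac{26}{-7} = \left(-22\right) 1 + 26 \left(- \frac{1}{7}\right) = -22 - \frac{26}{7} = - \frac{180}{7} \approx -25.714$)
$D{\left(T \right)} = 4 + 8 T$ ($D{\left(T \right)} = T + \left(4 + 2 T - T \left(-5\right)\right) = T + \left(4 + 2 T + 5 T\right) = T + \left(4 + 7 T\right) = 4 + 8 T$)
$H D{\left(-14 \right)} = - \frac{180 \left(4 + 8 \left(-14\right)\right)}{7} = - \frac{180 \left(4 - 112\right)}{7} = \left(- \frac{180}{7}\right) \left(-108\right) = \frac{19440}{7}$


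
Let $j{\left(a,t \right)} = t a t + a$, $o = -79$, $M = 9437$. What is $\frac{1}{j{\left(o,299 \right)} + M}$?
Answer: $- \frac{1}{7053321} \approx -1.4178 \cdot 10^{-7}$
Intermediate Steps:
$j{\left(a,t \right)} = a + a t^{2}$ ($j{\left(a,t \right)} = a t t + a = a t^{2} + a = a + a t^{2}$)
$\frac{1}{j{\left(o,299 \right)} + M} = \frac{1}{- 79 \left(1 + 299^{2}\right) + 9437} = \frac{1}{- 79 \left(1 + 89401\right) + 9437} = \frac{1}{\left(-79\right) 89402 + 9437} = \frac{1}{-7062758 + 9437} = \frac{1}{-7053321} = - \frac{1}{7053321}$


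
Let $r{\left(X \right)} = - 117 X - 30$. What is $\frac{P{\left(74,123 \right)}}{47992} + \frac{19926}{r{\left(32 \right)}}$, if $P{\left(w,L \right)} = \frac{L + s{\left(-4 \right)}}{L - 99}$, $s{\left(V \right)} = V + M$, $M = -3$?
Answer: $- \frac{956270351}{181121808} \approx -5.2797$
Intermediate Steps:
$s{\left(V \right)} = -3 + V$ ($s{\left(V \right)} = V - 3 = -3 + V$)
$r{\left(X \right)} = -30 - 117 X$
$P{\left(w,L \right)} = \frac{-7 + L}{-99 + L}$ ($P{\left(w,L \right)} = \frac{L - 7}{L - 99} = \frac{L - 7}{-99 + L} = \frac{-7 + L}{-99 + L}$)
$\frac{P{\left(74,123 \right)}}{47992} + \frac{19926}{r{\left(32 \right)}} = \frac{\frac{1}{-99 + 123} \left(-7 + 123\right)}{47992} + \frac{19926}{-30 - 3744} = \frac{1}{24} \cdot 116 \cdot \frac{1}{47992} + \frac{19926}{-30 - 3744} = \frac{1}{24} \cdot 116 \cdot \frac{1}{47992} + \frac{19926}{-3774} = \frac{29}{6} \cdot \frac{1}{47992} + 19926 \left(- \frac{1}{3774}\right) = \frac{29}{287952} - \frac{3321}{629} = - \frac{956270351}{181121808}$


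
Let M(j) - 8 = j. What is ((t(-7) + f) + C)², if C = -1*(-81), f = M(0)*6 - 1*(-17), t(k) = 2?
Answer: 21904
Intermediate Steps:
M(j) = 8 + j
f = 65 (f = (8 + 0)*6 - 1*(-17) = 8*6 + 17 = 48 + 17 = 65)
C = 81
((t(-7) + f) + C)² = ((2 + 65) + 81)² = (67 + 81)² = 148² = 21904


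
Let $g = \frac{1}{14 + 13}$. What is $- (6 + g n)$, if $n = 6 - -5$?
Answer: $- \frac{173}{27} \approx -6.4074$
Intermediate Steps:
$n = 11$ ($n = 6 + 5 = 11$)
$g = \frac{1}{27} \approx 0.037037$
$- (6 + g n) = - (6 + \frac{1}{27} \cdot 11) = - (6 + \frac{11}{27}) = \left(-1\right) \frac{173}{27} = - \frac{173}{27}$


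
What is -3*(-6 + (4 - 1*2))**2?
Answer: -48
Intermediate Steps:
-3*(-6 + (4 - 1*2))**2 = -3*(-6 + (4 - 2))**2 = -3*(-6 + 2)**2 = -3*(-4)**2 = -3*16 = -48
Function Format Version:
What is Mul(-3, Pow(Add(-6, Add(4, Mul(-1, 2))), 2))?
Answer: -48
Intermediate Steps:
Mul(-3, Pow(Add(-6, Add(4, Mul(-1, 2))), 2)) = Mul(-3, Pow(Add(-6, Add(4, -2)), 2)) = Mul(-3, Pow(Add(-6, 2), 2)) = Mul(-3, Pow(-4, 2)) = Mul(-3, 16) = -48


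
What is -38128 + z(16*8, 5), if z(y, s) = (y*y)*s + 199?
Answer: 43991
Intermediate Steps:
z(y, s) = 199 + s*y² (z(y, s) = y²*s + 199 = s*y² + 199 = 199 + s*y²)
-38128 + z(16*8, 5) = -38128 + (199 + 5*(16*8)²) = -38128 + (199 + 5*128²) = -38128 + (199 + 5*16384) = -38128 + (199 + 81920) = -38128 + 82119 = 43991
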